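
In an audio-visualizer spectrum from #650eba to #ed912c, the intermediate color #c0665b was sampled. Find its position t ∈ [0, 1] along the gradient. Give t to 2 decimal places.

Invert the lerp on the B channel (largest span, 142): t = (91 − 186) / (44 − 186) = -95/-142 = 0.66901.
Check on R: (192 − 101)/(237 − 101) = 0.6691 ✓

0.67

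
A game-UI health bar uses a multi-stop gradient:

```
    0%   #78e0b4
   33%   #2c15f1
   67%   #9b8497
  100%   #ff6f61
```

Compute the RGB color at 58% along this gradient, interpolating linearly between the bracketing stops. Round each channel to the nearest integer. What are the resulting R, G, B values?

(126, 103, 175)

58% lies between the 33% and 67% stops, so the local fraction is t = (58 − 33)/(67 − 33) = 25/34 ≈ 0.7353.
#2c15f1 → (44, 21, 241); #9b8497 → (155, 132, 151).
R = 44 + 0.7353 × (155 − 44) = 125.618 → 126
G = 21 + 0.7353 × (132 − 21) = 102.618 → 103
B = 241 + 0.7353 × (151 − 241) = 174.823 → 175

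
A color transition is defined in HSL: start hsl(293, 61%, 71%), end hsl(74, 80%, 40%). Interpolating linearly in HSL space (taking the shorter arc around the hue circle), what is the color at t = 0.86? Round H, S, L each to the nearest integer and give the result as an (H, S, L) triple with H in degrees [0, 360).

Hue: 74 − 293 = -219°, but |-219| > 180 so the shorter arc goes the other way: Δh = -219 + 360 = 141°.
H = 293 + 0.86 × (141) = 414.26 → 414 → 414 mod 360 = 54°
S = 61 + 0.86 × (80 − 61) = 77.34 → 77%
L = 71 + 0.86 × (40 − 71) = 44.34 → 44%

(54, 77, 44)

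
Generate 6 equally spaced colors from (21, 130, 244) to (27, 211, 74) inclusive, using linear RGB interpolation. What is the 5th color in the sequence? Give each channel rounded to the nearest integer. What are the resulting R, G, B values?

(26, 195, 108)

With 6 swatches and endpoints inclusive, swatch 5 sits at t = (5 − 1)/(6 − 1) = 4/5 ≈ 0.8.
R = 21 + 0.8 × (27 − 21) = 25.8 → 26
G = 130 + 0.8 × (211 − 130) = 194.8 → 195
B = 244 + 0.8 × (74 − 244) = 108 → 108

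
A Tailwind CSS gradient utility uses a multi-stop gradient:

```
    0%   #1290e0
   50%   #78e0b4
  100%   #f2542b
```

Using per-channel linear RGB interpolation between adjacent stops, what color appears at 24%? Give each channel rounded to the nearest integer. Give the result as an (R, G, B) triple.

24% lies between the 0% and 50% stops, so the local fraction is t = (24 − 0)/(50 − 0) = 24/50 ≈ 0.48.
#1290e0 → (18, 144, 224); #78e0b4 → (120, 224, 180).
R = 18 + 0.48 × (120 − 18) = 66.96 → 67
G = 144 + 0.48 × (224 − 144) = 182.4 → 182
B = 224 + 0.48 × (180 − 224) = 202.88 → 203

(67, 182, 203)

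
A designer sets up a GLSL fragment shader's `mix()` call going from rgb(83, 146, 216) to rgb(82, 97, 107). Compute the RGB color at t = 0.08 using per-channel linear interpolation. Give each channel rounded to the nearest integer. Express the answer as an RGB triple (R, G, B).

R = 83 + 0.08 × (82 − 83) = 83 + 0.08 × -1 = 82.92 → 83
G = 146 + 0.08 × (97 − 146) = 146 + 0.08 × -49 = 142.08 → 142
B = 216 + 0.08 × (107 − 216) = 216 + 0.08 × -109 = 207.28 → 207

(83, 142, 207)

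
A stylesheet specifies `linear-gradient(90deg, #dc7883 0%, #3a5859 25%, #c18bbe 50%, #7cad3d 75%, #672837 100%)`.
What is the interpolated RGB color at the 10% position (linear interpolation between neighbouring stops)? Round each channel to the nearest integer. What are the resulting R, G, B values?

10% lies between the 0% and 25% stops, so the local fraction is t = (10 − 0)/(25 − 0) = 10/25 ≈ 0.4.
#dc7883 → (220, 120, 131); #3a5859 → (58, 88, 89).
R = 220 + 0.4 × (58 − 220) = 155.2 → 155
G = 120 + 0.4 × (88 − 120) = 107.2 → 107
B = 131 + 0.4 × (89 − 131) = 114.2 → 114

(155, 107, 114)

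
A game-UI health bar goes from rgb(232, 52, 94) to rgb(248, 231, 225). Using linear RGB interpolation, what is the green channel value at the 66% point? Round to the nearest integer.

G = 52 + 0.66 × (231 − 52) = 170.14 → 170

170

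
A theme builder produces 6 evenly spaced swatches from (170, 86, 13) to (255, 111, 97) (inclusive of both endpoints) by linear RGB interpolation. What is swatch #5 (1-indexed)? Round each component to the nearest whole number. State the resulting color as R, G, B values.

With 6 swatches and endpoints inclusive, swatch 5 sits at t = (5 − 1)/(6 − 1) = 4/5 ≈ 0.8.
R = 170 + 0.8 × (255 − 170) = 238 → 238
G = 86 + 0.8 × (111 − 86) = 106 → 106
B = 13 + 0.8 × (97 − 13) = 80.2 → 80

(238, 106, 80)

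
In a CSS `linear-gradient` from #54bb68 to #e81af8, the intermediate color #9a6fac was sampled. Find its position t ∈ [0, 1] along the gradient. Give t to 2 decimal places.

0.47

Invert the lerp on the G channel (largest span, 161): t = (111 − 187) / (26 − 187) = -76/-161 = 0.47205.
Check on R: (154 − 84)/(232 − 84) = 0.473 ✓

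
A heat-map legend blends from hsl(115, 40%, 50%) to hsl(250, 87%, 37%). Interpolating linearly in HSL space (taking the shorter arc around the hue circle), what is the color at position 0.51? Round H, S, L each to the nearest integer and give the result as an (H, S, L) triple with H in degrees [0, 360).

(184, 64, 43)

Hue arc: Δh = 250 − 115 = 135° (|Δh| ≤ 180, already the shorter path).
H = 115 + 0.51 × (135) = 183.85 → 184°
S = 40 + 0.51 × (87 − 40) = 63.97 → 64%
L = 50 + 0.51 × (37 − 50) = 43.37 → 43%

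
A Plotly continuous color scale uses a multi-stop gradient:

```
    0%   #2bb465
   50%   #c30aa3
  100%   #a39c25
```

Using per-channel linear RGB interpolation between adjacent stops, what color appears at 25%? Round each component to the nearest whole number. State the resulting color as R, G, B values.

(119, 95, 132)

25% lies between the 0% and 50% stops, so the local fraction is t = (25 − 0)/(50 − 0) = 25/50 ≈ 0.5.
#2bb465 → (43, 180, 101); #c30aa3 → (195, 10, 163).
R = 43 + 0.5 × (195 − 43) = 119 → 119
G = 180 + 0.5 × (10 − 180) = 95 → 95
B = 101 + 0.5 × (163 − 101) = 132 → 132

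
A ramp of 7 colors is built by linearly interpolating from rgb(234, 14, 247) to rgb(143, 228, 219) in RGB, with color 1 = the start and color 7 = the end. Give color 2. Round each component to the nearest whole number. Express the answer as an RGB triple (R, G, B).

(219, 50, 242)

With 7 swatches and endpoints inclusive, swatch 2 sits at t = (2 − 1)/(7 − 1) = 1/6 ≈ 0.1667.
R = 234 + 0.1667 × (143 − 234) = 218.83 → 219
G = 14 + 0.1667 × (228 − 14) = 49.674 → 50
B = 247 + 0.1667 × (219 − 247) = 242.332 → 242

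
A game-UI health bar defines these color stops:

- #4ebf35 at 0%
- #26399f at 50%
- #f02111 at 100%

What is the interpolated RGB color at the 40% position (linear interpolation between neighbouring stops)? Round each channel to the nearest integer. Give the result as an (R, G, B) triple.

(46, 84, 138)

40% lies between the 0% and 50% stops, so the local fraction is t = (40 − 0)/(50 − 0) = 40/50 ≈ 0.8.
#4ebf35 → (78, 191, 53); #26399f → (38, 57, 159).
R = 78 + 0.8 × (38 − 78) = 46 → 46
G = 191 + 0.8 × (57 − 191) = 83.8 → 84
B = 53 + 0.8 × (159 − 53) = 137.8 → 138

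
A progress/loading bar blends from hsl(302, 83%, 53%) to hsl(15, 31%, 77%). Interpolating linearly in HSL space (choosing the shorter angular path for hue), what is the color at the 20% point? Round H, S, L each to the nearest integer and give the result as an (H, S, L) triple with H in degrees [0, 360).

Hue: 15 − 302 = -287°, but |-287| > 180 so the shorter arc goes the other way: Δh = -287 + 360 = 73°.
H = 302 + 0.2 × (73) = 316.6 → 317°
S = 83 + 0.2 × (31 − 83) = 72.6 → 73%
L = 53 + 0.2 × (77 − 53) = 57.8 → 58%

(317, 73, 58)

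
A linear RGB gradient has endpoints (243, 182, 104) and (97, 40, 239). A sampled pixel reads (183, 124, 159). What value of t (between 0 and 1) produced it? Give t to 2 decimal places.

0.41

Invert the lerp on the R channel (largest span, 146): t = (183 − 243) / (97 − 243) = -60/-146 = 0.41096.
Check on G: (124 − 182)/(40 − 182) = 0.4085 ✓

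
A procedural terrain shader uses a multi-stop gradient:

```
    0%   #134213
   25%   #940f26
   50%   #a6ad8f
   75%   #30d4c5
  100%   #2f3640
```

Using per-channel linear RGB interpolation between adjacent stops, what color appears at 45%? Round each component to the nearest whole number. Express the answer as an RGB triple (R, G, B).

(162, 141, 122)

45% lies between the 25% and 50% stops, so the local fraction is t = (45 − 25)/(50 − 25) = 20/25 ≈ 0.8.
#940f26 → (148, 15, 38); #a6ad8f → (166, 173, 143).
R = 148 + 0.8 × (166 − 148) = 162.4 → 162
G = 15 + 0.8 × (173 − 15) = 141.4 → 141
B = 38 + 0.8 × (143 − 38) = 122 → 122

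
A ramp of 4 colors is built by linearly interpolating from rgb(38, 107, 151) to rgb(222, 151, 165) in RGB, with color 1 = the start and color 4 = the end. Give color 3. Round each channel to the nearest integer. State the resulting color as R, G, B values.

With 4 swatches and endpoints inclusive, swatch 3 sits at t = (3 − 1)/(4 − 1) = 2/3 ≈ 0.6667.
R = 38 + 0.6667 × (222 − 38) = 160.673 → 161
G = 107 + 0.6667 × (151 − 107) = 136.335 → 136
B = 151 + 0.6667 × (165 − 151) = 160.334 → 160

(161, 136, 160)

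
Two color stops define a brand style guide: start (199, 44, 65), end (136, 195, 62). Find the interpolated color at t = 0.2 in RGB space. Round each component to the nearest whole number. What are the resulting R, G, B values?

(186, 74, 64)

R = 199 + 0.2 × (136 − 199) = 199 + 0.2 × -63 = 186.4 → 186
G = 44 + 0.2 × (195 − 44) = 44 + 0.2 × 151 = 74.2 → 74
B = 65 + 0.2 × (62 − 65) = 65 + 0.2 × -3 = 64.4 → 64
So the blended color is (186, 74, 64), about #ba4a40.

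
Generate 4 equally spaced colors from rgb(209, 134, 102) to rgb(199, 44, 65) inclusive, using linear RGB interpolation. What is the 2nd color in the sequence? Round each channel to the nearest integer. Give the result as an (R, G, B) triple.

(206, 104, 90)

With 4 swatches and endpoints inclusive, swatch 2 sits at t = (2 − 1)/(4 − 1) = 1/3 ≈ 0.3333.
R = 209 + 0.3333 × (199 − 209) = 205.667 → 206
G = 134 + 0.3333 × (44 − 134) = 104.003 → 104
B = 102 + 0.3333 × (65 − 102) = 89.668 → 90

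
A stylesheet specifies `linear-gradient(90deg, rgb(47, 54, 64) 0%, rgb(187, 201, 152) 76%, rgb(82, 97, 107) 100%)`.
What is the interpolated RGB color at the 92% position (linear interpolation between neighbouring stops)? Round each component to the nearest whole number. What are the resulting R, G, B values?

92% lies between the 76% and 100% stops, so the local fraction is t = (92 − 76)/(100 − 76) = 16/24 ≈ 0.6667.
R = 187 + 0.6667 × (82 − 187) = 116.996 → 117
G = 201 + 0.6667 × (97 − 201) = 131.663 → 132
B = 152 + 0.6667 × (107 − 152) = 121.999 → 122

(117, 132, 122)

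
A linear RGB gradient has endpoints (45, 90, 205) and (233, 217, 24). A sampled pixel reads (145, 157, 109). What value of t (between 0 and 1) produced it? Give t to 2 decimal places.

0.53

Invert the lerp on the R channel (largest span, 188): t = (145 − 45) / (233 − 45) = 100/188 = 0.53191.
Check on G: (157 − 90)/(217 − 90) = 0.5276 ✓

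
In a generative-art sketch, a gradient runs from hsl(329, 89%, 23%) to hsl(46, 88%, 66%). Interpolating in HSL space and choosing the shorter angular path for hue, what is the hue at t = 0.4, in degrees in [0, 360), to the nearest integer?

0

Hue: 46 − 329 = -283°, but |-283| > 180 so the shorter arc goes the other way: Δh = -283 + 360 = 77°.
H = 329 + 0.4 × (77) = 359.8 → 360 → 360 mod 360 = 0°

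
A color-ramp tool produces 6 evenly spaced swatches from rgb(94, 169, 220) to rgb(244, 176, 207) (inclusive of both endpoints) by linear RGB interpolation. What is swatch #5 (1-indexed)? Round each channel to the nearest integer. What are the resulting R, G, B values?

With 6 swatches and endpoints inclusive, swatch 5 sits at t = (5 − 1)/(6 − 1) = 4/5 ≈ 0.8.
R = 94 + 0.8 × (244 − 94) = 214 → 214
G = 169 + 0.8 × (176 − 169) = 174.6 → 175
B = 220 + 0.8 × (207 − 220) = 209.6 → 210

(214, 175, 210)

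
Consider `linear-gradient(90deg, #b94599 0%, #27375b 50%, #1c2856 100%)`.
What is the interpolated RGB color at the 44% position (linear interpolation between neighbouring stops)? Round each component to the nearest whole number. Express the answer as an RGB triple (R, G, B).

44% lies between the 0% and 50% stops, so the local fraction is t = (44 − 0)/(50 − 0) = 44/50 ≈ 0.88.
#b94599 → (185, 69, 153); #27375b → (39, 55, 91).
R = 185 + 0.88 × (39 − 185) = 56.52 → 57
G = 69 + 0.88 × (55 − 69) = 56.68 → 57
B = 153 + 0.88 × (91 − 153) = 98.44 → 98

(57, 57, 98)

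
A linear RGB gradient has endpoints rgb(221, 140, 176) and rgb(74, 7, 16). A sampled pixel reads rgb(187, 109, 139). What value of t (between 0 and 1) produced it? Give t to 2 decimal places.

0.23

Invert the lerp on the B channel (largest span, 160): t = (139 − 176) / (16 − 176) = -37/-160 = 0.23125.
Check on R: (187 − 221)/(74 − 221) = 0.2313 ✓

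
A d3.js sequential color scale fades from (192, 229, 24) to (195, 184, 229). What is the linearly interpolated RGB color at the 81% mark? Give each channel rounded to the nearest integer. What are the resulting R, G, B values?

(194, 193, 190)

81% corresponds to t = 0.81.
R = 192 + 0.81 × (195 − 192) = 192 + 0.81 × 3 = 194.43 → 194
G = 229 + 0.81 × (184 − 229) = 229 + 0.81 × -45 = 192.55 → 193
B = 24 + 0.81 × (229 − 24) = 24 + 0.81 × 205 = 190.05 → 190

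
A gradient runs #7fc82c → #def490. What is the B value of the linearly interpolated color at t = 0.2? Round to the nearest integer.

B₁ = 44 (from #7fc82c), B₂ = 144 (from #def490).
B = 44 + 0.2 × (144 − 44) = 64 → 64

64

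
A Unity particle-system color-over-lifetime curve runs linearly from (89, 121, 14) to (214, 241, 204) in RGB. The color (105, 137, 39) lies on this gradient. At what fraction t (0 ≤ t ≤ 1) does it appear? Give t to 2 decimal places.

Invert the lerp on the B channel (largest span, 190): t = (39 − 14) / (204 − 14) = 25/190 = 0.13158.
Check on R: (105 − 89)/(214 − 89) = 0.128 ✓

0.13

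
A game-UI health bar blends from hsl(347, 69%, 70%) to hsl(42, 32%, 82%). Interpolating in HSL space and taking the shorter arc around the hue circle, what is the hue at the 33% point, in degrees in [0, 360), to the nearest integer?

Hue: 42 − 347 = -305°, but |-305| > 180 so the shorter arc goes the other way: Δh = -305 + 360 = 55°.
H = 347 + 0.33 × (55) = 365.15 → 365 → 365 mod 360 = 5°

5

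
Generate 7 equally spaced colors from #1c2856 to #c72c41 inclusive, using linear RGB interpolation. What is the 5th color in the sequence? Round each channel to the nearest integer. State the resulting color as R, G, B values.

(142, 43, 72)

With 7 swatches and endpoints inclusive, swatch 5 sits at t = (5 − 1)/(7 − 1) = 4/6 ≈ 0.6667.
#1c2856 → (28, 40, 86); #c72c41 → (199, 44, 65).
R = 28 + 0.6667 × (199 − 28) = 142.006 → 142
G = 40 + 0.6667 × (44 − 40) = 42.667 → 43
B = 86 + 0.6667 × (65 − 86) = 71.999 → 72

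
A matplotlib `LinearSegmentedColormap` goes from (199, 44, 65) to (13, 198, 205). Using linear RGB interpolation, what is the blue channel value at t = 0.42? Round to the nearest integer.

B = 65 + 0.42 × (205 − 65) = 123.8 → 124

124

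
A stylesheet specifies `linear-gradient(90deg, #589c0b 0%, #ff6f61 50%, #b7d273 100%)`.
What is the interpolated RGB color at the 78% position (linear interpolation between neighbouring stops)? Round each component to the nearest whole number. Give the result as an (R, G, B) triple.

78% lies between the 50% and 100% stops, so the local fraction is t = (78 − 50)/(100 − 50) = 28/50 ≈ 0.56.
#ff6f61 → (255, 111, 97); #b7d273 → (183, 210, 115).
R = 255 + 0.56 × (183 − 255) = 214.68 → 215
G = 111 + 0.56 × (210 − 111) = 166.44 → 166
B = 97 + 0.56 × (115 − 97) = 107.08 → 107

(215, 166, 107)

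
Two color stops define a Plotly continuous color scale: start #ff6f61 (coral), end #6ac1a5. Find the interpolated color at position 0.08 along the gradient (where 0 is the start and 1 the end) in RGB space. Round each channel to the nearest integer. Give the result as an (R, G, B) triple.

(243, 118, 102)

#ff6f61 → (255, 111, 97); #6ac1a5 → (106, 193, 165).
R = 255 + 0.08 × (106 − 255) = 255 + 0.08 × -149 = 243.08 → 243
G = 111 + 0.08 × (193 − 111) = 111 + 0.08 × 82 = 117.56 → 118
B = 97 + 0.08 × (165 − 97) = 97 + 0.08 × 68 = 102.44 → 102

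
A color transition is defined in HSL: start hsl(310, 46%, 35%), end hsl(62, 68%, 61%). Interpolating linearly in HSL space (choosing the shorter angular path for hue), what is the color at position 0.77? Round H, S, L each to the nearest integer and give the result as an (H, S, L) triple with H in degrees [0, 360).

Hue: 62 − 310 = -248°, but |-248| > 180 so the shorter arc goes the other way: Δh = -248 + 360 = 112°.
H = 310 + 0.77 × (112) = 396.24 → 396 → 396 mod 360 = 36°
S = 46 + 0.77 × (68 − 46) = 62.94 → 63%
L = 35 + 0.77 × (61 − 35) = 55.02 → 55%

(36, 63, 55)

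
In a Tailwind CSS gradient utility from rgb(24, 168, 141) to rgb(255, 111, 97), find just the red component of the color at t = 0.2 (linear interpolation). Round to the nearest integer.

R = 24 + 0.2 × (255 − 24) = 70.2 → 70

70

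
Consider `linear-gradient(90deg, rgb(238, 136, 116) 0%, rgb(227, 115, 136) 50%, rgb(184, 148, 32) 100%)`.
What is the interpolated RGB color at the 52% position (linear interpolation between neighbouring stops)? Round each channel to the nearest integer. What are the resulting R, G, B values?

52% lies between the 50% and 100% stops, so the local fraction is t = (52 − 50)/(100 − 50) = 2/50 ≈ 0.04.
R = 227 + 0.04 × (184 − 227) = 225.28 → 225
G = 115 + 0.04 × (148 − 115) = 116.32 → 116
B = 136 + 0.04 × (32 − 136) = 131.84 → 132

(225, 116, 132)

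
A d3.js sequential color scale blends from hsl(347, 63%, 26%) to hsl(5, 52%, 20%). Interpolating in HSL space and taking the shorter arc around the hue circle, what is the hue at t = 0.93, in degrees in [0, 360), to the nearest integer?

4

Hue: 5 − 347 = -342°, but |-342| > 180 so the shorter arc goes the other way: Δh = -342 + 360 = 18°.
H = 347 + 0.93 × (18) = 363.74 → 364 → 364 mod 360 = 4°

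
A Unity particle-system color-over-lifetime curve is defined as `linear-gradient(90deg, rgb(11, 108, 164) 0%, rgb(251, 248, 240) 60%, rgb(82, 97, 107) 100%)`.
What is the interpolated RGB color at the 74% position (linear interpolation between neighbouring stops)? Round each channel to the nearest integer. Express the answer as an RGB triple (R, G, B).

74% lies between the 60% and 100% stops, so the local fraction is t = (74 − 60)/(100 − 60) = 14/40 ≈ 0.35.
R = 251 + 0.35 × (82 − 251) = 191.85 → 192
G = 248 + 0.35 × (97 − 248) = 195.15 → 195
B = 240 + 0.35 × (107 − 240) = 193.45 → 193

(192, 195, 193)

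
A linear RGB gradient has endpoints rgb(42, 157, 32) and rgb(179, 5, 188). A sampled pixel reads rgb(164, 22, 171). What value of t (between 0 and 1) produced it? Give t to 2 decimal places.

0.89

Invert the lerp on the B channel (largest span, 156): t = (171 − 32) / (188 − 32) = 139/156 = 0.89103.
Check on R: (164 − 42)/(179 − 42) = 0.8905 ✓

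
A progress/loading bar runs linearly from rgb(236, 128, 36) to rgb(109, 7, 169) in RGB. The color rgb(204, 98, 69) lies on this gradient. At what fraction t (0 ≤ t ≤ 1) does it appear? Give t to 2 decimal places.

0.25

Invert the lerp on the B channel (largest span, 133): t = (69 − 36) / (169 − 36) = 33/133 = 0.24812.
Check on R: (204 − 236)/(109 − 236) = 0.252 ✓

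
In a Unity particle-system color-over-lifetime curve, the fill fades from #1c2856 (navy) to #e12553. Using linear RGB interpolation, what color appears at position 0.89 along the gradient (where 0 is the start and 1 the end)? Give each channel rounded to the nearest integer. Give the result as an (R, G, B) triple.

(203, 37, 83)

#1c2856 → (28, 40, 86); #e12553 → (225, 37, 83).
R = 28 + 0.89 × (225 − 28) = 28 + 0.89 × 197 = 203.33 → 203
G = 40 + 0.89 × (37 − 40) = 40 + 0.89 × -3 = 37.33 → 37
B = 86 + 0.89 × (83 − 86) = 86 + 0.89 × -3 = 83.33 → 83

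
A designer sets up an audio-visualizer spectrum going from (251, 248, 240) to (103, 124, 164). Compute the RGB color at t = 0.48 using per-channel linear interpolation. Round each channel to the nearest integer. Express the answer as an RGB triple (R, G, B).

(180, 188, 204)

R = 251 + 0.48 × (103 − 251) = 251 + 0.48 × -148 = 179.96 → 180
G = 248 + 0.48 × (124 − 248) = 248 + 0.48 × -124 = 188.48 → 188
B = 240 + 0.48 × (164 − 240) = 240 + 0.48 × -76 = 203.52 → 204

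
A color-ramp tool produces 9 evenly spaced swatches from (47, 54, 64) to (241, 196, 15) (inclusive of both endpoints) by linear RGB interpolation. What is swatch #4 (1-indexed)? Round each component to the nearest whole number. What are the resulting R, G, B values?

(120, 107, 46)

With 9 swatches and endpoints inclusive, swatch 4 sits at t = (4 − 1)/(9 − 1) = 3/8 ≈ 0.375.
R = 47 + 0.375 × (241 − 47) = 119.75 → 120
G = 54 + 0.375 × (196 − 54) = 107.25 → 107
B = 64 + 0.375 × (15 − 64) = 45.625 → 46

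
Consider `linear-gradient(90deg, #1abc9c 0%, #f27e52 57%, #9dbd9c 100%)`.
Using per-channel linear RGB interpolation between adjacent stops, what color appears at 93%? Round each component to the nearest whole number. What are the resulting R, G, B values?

(171, 179, 144)

93% lies between the 57% and 100% stops, so the local fraction is t = (93 − 57)/(100 − 57) = 36/43 ≈ 0.8372.
#f27e52 → (242, 126, 82); #9dbd9c → (157, 189, 156).
R = 242 + 0.8372 × (157 − 242) = 170.838 → 171
G = 126 + 0.8372 × (189 − 126) = 178.744 → 179
B = 82 + 0.8372 × (156 − 82) = 143.953 → 144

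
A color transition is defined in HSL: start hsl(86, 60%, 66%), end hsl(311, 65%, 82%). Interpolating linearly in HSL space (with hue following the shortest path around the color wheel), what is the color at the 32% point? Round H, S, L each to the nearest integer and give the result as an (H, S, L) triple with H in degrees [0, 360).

(43, 62, 71)

Hue: 311 − 86 = 225°, but |225| > 180 so the shorter arc goes the other way: Δh = 225 − 360 = -135°.
H = 86 + 0.32 × (-135) = 42.8 → 43°
S = 60 + 0.32 × (65 − 60) = 61.6 → 62%
L = 66 + 0.32 × (82 − 66) = 71.12 → 71%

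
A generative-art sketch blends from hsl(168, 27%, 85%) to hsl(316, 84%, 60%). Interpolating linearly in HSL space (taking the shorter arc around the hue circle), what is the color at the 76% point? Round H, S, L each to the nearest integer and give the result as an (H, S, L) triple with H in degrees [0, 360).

Hue arc: Δh = 316 − 168 = 148° (|Δh| ≤ 180, already the shorter path).
H = 168 + 0.76 × (148) = 280.48 → 280°
S = 27 + 0.76 × (84 − 27) = 70.32 → 70%
L = 85 + 0.76 × (60 − 85) = 66 → 66%

(280, 70, 66)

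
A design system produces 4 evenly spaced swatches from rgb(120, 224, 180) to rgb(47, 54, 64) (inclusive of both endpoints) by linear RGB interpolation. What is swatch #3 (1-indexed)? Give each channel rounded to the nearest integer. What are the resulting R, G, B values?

With 4 swatches and endpoints inclusive, swatch 3 sits at t = (3 − 1)/(4 − 1) = 2/3 ≈ 0.6667.
R = 120 + 0.6667 × (47 − 120) = 71.331 → 71
G = 224 + 0.6667 × (54 − 224) = 110.661 → 111
B = 180 + 0.6667 × (64 − 180) = 102.663 → 103

(71, 111, 103)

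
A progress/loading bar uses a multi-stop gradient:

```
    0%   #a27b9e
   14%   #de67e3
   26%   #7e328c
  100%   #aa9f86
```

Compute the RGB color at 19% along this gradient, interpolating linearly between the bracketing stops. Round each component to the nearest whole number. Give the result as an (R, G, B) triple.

19% lies between the 14% and 26% stops, so the local fraction is t = (19 − 14)/(26 − 14) = 5/12 ≈ 0.4167.
#de67e3 → (222, 103, 227); #7e328c → (126, 50, 140).
R = 222 + 0.4167 × (126 − 222) = 181.997 → 182
G = 103 + 0.4167 × (50 − 103) = 80.915 → 81
B = 227 + 0.4167 × (140 − 227) = 190.747 → 191

(182, 81, 191)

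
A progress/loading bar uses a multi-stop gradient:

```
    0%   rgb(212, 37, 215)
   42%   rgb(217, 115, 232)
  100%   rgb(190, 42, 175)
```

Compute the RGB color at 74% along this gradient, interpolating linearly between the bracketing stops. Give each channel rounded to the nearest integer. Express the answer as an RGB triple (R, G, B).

74% lies between the 42% and 100% stops, so the local fraction is t = (74 − 42)/(100 − 42) = 32/58 ≈ 0.5517.
R = 217 + 0.5517 × (190 − 217) = 202.104 → 202
G = 115 + 0.5517 × (42 − 115) = 74.726 → 75
B = 232 + 0.5517 × (175 − 232) = 200.553 → 201

(202, 75, 201)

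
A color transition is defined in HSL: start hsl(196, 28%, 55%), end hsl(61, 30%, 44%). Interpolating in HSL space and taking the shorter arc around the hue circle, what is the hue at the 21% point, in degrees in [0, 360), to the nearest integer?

168

Hue arc: Δh = 61 − 196 = -135° (|Δh| ≤ 180, already the shorter path).
H = 196 + 0.21 × (-135) = 167.65 → 168°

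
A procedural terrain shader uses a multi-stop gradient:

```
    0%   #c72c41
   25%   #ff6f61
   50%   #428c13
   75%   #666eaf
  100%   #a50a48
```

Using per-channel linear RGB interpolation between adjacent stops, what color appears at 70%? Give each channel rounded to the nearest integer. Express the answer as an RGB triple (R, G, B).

(95, 116, 144)

70% lies between the 50% and 75% stops, so the local fraction is t = (70 − 50)/(75 − 50) = 20/25 ≈ 0.8.
#428c13 → (66, 140, 19); #666eaf → (102, 110, 175).
R = 66 + 0.8 × (102 − 66) = 94.8 → 95
G = 140 + 0.8 × (110 − 140) = 116 → 116
B = 19 + 0.8 × (175 − 19) = 143.8 → 144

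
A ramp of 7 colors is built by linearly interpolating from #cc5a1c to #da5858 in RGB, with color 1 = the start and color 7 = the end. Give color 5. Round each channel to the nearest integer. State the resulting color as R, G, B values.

(213, 89, 68)

With 7 swatches and endpoints inclusive, swatch 5 sits at t = (5 − 1)/(7 − 1) = 4/6 ≈ 0.6667.
#cc5a1c → (204, 90, 28); #da5858 → (218, 88, 88).
R = 204 + 0.6667 × (218 − 204) = 213.334 → 213
G = 90 + 0.6667 × (88 − 90) = 88.667 → 89
B = 28 + 0.6667 × (88 − 28) = 68.002 → 68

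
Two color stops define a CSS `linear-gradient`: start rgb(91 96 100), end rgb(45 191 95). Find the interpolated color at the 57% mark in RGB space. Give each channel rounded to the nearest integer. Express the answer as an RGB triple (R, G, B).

(65, 150, 97)

57% corresponds to t = 0.57.
R = 91 + 0.57 × (45 − 91) = 91 + 0.57 × -46 = 64.78 → 65
G = 96 + 0.57 × (191 − 96) = 96 + 0.57 × 95 = 150.15 → 150
B = 100 + 0.57 × (95 − 100) = 100 + 0.57 × -5 = 97.15 → 97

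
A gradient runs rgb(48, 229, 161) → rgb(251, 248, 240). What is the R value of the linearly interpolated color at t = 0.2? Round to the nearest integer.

R = 48 + 0.2 × (251 − 48) = 88.6 → 89

89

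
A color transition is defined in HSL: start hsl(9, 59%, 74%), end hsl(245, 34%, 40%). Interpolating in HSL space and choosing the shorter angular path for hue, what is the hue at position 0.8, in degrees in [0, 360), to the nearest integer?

270

Hue: 245 − 9 = 236°, but |236| > 180 so the shorter arc goes the other way: Δh = 236 − 360 = -124°.
H = 9 + 0.8 × (-124) = -90.2 → -90 → -90 mod 360 = 270°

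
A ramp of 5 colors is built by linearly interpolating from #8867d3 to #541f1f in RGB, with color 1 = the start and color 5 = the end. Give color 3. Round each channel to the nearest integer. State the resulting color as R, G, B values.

(110, 67, 121)

With 5 swatches and endpoints inclusive, swatch 3 sits at t = (3 − 1)/(5 − 1) = 2/4 ≈ 0.5.
#8867d3 → (136, 103, 211); #541f1f → (84, 31, 31).
R = 136 + 0.5 × (84 − 136) = 110 → 110
G = 103 + 0.5 × (31 − 103) = 67 → 67
B = 211 + 0.5 × (31 − 211) = 121 → 121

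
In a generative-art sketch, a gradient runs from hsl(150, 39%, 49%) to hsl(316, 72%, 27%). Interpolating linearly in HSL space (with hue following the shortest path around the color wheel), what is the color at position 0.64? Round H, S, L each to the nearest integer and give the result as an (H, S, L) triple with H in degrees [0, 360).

Hue arc: Δh = 316 − 150 = 166° (|Δh| ≤ 180, already the shorter path).
H = 150 + 0.64 × (166) = 256.24 → 256°
S = 39 + 0.64 × (72 − 39) = 60.12 → 60%
L = 49 + 0.64 × (27 − 49) = 34.92 → 35%

(256, 60, 35)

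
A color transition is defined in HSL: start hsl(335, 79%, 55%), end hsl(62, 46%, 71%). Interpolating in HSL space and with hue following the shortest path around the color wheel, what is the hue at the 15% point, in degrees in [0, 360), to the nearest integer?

348

Hue: 62 − 335 = -273°, but |-273| > 180 so the shorter arc goes the other way: Δh = -273 + 360 = 87°.
H = 335 + 0.15 × (87) = 348.05 → 348°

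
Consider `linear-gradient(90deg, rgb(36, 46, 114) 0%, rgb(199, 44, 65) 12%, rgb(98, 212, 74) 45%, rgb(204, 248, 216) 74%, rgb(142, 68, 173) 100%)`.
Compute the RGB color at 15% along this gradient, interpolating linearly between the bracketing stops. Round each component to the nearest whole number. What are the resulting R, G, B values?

15% lies between the 12% and 45% stops, so the local fraction is t = (15 − 12)/(45 − 12) = 3/33 ≈ 0.0909.
R = 199 + 0.0909 × (98 − 199) = 189.819 → 190
G = 44 + 0.0909 × (212 − 44) = 59.271 → 59
B = 65 + 0.0909 × (74 − 65) = 65.818 → 66

(190, 59, 66)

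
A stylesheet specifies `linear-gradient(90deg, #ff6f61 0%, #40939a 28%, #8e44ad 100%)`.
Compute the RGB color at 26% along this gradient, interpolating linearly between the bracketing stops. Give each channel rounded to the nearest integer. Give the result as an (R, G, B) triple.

(78, 144, 150)

26% lies between the 0% and 28% stops, so the local fraction is t = (26 − 0)/(28 − 0) = 26/28 ≈ 0.9286.
#ff6f61 → (255, 111, 97); #40939a → (64, 147, 154).
R = 255 + 0.9286 × (64 − 255) = 77.637 → 78
G = 111 + 0.9286 × (147 − 111) = 144.43 → 144
B = 97 + 0.9286 × (154 − 97) = 149.93 → 150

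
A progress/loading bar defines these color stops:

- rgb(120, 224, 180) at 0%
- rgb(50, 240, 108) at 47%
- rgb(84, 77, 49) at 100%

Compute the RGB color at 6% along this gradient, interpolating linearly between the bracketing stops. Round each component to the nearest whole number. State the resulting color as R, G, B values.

6% lies between the 0% and 47% stops, so the local fraction is t = (6 − 0)/(47 − 0) = 6/47 ≈ 0.1277.
R = 120 + 0.1277 × (50 − 120) = 111.061 → 111
G = 224 + 0.1277 × (240 − 224) = 226.043 → 226
B = 180 + 0.1277 × (108 − 180) = 170.806 → 171

(111, 226, 171)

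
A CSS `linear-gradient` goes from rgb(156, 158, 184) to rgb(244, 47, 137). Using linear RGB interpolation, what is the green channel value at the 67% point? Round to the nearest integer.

84

G = 158 + 0.67 × (47 − 158) = 83.63 → 84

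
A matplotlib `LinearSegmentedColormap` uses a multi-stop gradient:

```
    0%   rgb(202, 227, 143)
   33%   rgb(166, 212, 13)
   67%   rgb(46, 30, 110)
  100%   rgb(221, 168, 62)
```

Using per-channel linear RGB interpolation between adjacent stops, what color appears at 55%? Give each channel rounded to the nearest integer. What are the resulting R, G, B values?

55% lies between the 33% and 67% stops, so the local fraction is t = (55 − 33)/(67 − 33) = 22/34 ≈ 0.6471.
R = 166 + 0.6471 × (46 − 166) = 88.348 → 88
G = 212 + 0.6471 × (30 − 212) = 94.228 → 94
B = 13 + 0.6471 × (110 − 13) = 75.769 → 76

(88, 94, 76)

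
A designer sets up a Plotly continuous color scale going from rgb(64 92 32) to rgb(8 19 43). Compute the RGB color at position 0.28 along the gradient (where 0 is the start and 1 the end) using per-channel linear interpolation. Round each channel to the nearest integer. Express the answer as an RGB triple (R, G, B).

R = 64 + 0.28 × (8 − 64) = 64 + 0.28 × -56 = 48.32 → 48
G = 92 + 0.28 × (19 − 92) = 92 + 0.28 × -73 = 71.56 → 72
B = 32 + 0.28 × (43 − 32) = 32 + 0.28 × 11 = 35.08 → 35
So the blended color is (48, 72, 35), about #304823.

(48, 72, 35)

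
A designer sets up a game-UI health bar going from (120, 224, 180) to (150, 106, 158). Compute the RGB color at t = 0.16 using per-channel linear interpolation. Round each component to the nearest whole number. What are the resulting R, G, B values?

R = 120 + 0.16 × (150 − 120) = 120 + 0.16 × 30 = 124.8 → 125
G = 224 + 0.16 × (106 − 224) = 224 + 0.16 × -118 = 205.12 → 205
B = 180 + 0.16 × (158 − 180) = 180 + 0.16 × -22 = 176.48 → 176

(125, 205, 176)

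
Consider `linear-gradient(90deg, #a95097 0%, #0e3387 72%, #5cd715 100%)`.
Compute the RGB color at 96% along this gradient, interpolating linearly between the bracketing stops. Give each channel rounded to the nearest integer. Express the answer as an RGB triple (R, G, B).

(81, 192, 37)

96% lies between the 72% and 100% stops, so the local fraction is t = (96 − 72)/(100 − 72) = 24/28 ≈ 0.8571.
#0e3387 → (14, 51, 135); #5cd715 → (92, 215, 21).
R = 14 + 0.8571 × (92 − 14) = 80.854 → 81
G = 51 + 0.8571 × (215 − 51) = 191.564 → 192
B = 135 + 0.8571 × (21 − 135) = 37.291 → 37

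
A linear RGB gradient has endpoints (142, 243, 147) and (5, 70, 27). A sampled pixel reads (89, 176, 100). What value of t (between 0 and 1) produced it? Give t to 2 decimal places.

Invert the lerp on the G channel (largest span, 173): t = (176 − 243) / (70 − 243) = -67/-173 = 0.38728.
Check on R: (89 − 142)/(5 − 142) = 0.3869 ✓

0.39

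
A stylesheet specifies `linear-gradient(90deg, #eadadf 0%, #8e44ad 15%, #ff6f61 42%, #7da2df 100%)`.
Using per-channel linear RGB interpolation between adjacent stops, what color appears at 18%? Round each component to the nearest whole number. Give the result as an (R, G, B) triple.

(155, 73, 165)

18% lies between the 15% and 42% stops, so the local fraction is t = (18 − 15)/(42 − 15) = 3/27 ≈ 0.1111.
#8e44ad → (142, 68, 173); #ff6f61 → (255, 111, 97).
R = 142 + 0.1111 × (255 − 142) = 154.554 → 155
G = 68 + 0.1111 × (111 − 68) = 72.777 → 73
B = 173 + 0.1111 × (97 − 173) = 164.556 → 165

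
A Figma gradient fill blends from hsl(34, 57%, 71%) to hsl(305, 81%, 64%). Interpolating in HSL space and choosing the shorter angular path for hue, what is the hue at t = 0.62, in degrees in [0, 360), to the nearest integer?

Hue: 305 − 34 = 271°, but |271| > 180 so the shorter arc goes the other way: Δh = 271 − 360 = -89°.
H = 34 + 0.62 × (-89) = -21.18 → -21 → -21 mod 360 = 339°

339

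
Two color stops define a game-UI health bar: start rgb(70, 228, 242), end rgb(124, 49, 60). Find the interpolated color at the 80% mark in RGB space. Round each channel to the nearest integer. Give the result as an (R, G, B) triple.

(113, 85, 96)

80% corresponds to t = 0.8.
R = 70 + 0.8 × (124 − 70) = 70 + 0.8 × 54 = 113.2 → 113
G = 228 + 0.8 × (49 − 228) = 228 + 0.8 × -179 = 84.8 → 85
B = 242 + 0.8 × (60 − 242) = 242 + 0.8 × -182 = 96.4 → 96
So the blended color is (113, 85, 96), about #715560.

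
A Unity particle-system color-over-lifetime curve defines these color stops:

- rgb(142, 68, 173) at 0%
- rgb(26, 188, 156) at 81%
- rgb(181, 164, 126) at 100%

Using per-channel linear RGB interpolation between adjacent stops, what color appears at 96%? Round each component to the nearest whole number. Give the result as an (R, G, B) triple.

(148, 169, 132)

96% lies between the 81% and 100% stops, so the local fraction is t = (96 − 81)/(100 − 81) = 15/19 ≈ 0.7895.
R = 26 + 0.7895 × (181 − 26) = 148.373 → 148
G = 188 + 0.7895 × (164 − 188) = 169.052 → 169
B = 156 + 0.7895 × (126 − 156) = 132.315 → 132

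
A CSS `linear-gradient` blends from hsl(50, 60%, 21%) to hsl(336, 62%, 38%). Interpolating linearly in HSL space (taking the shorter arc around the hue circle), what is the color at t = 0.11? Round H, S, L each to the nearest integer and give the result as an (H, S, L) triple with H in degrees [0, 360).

(42, 60, 23)

Hue: 336 − 50 = 286°, but |286| > 180 so the shorter arc goes the other way: Δh = 286 − 360 = -74°.
H = 50 + 0.11 × (-74) = 41.86 → 42°
S = 60 + 0.11 × (62 − 60) = 60.22 → 60%
L = 21 + 0.11 × (38 − 21) = 22.87 → 23%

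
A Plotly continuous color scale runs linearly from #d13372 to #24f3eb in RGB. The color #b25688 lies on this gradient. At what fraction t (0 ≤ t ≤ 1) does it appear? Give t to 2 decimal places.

0.18

Invert the lerp on the G channel (largest span, 192): t = (86 − 51) / (243 − 51) = 35/192 = 0.18229.
Check on R: (178 − 209)/(36 − 209) = 0.1792 ✓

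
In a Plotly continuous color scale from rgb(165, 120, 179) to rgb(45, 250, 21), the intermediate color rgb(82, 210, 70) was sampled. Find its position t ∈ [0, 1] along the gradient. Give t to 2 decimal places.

0.69

Invert the lerp on the B channel (largest span, 158): t = (70 − 179) / (21 − 179) = -109/-158 = 0.68987.
Check on R: (82 − 165)/(45 − 165) = 0.6917 ✓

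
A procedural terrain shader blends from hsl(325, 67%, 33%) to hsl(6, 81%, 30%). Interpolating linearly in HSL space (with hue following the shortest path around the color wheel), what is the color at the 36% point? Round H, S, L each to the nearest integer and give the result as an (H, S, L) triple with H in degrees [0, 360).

Hue: 6 − 325 = -319°, but |-319| > 180 so the shorter arc goes the other way: Δh = -319 + 360 = 41°.
H = 325 + 0.36 × (41) = 339.76 → 340°
S = 67 + 0.36 × (81 − 67) = 72.04 → 72%
L = 33 + 0.36 × (30 − 33) = 31.92 → 32%

(340, 72, 32)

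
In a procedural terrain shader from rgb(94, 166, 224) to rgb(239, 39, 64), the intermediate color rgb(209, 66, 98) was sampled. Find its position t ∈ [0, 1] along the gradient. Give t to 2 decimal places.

Invert the lerp on the B channel (largest span, 160): t = (98 − 224) / (64 − 224) = -126/-160 = 0.7875.
Check on R: (209 − 94)/(239 − 94) = 0.7931 ✓

0.79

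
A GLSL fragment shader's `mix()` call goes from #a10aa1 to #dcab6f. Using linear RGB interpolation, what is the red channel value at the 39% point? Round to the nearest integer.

R₁ = 161 (from #a10aa1), R₂ = 220 (from #dcab6f).
R = 161 + 0.39 × (220 − 161) = 184.01 → 184

184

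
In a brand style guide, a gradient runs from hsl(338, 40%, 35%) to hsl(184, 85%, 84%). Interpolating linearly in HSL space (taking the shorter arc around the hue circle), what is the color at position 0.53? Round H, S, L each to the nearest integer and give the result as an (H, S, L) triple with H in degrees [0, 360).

Hue arc: Δh = 184 − 338 = -154° (|Δh| ≤ 180, already the shorter path).
H = 338 + 0.53 × (-154) = 256.38 → 256°
S = 40 + 0.53 × (85 − 40) = 63.85 → 64%
L = 35 + 0.53 × (84 − 35) = 60.97 → 61%

(256, 64, 61)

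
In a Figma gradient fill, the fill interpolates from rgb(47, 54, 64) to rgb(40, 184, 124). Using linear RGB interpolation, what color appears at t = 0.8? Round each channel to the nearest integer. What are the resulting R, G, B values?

R = 47 + 0.8 × (40 − 47) = 47 + 0.8 × -7 = 41.4 → 41
G = 54 + 0.8 × (184 − 54) = 54 + 0.8 × 130 = 158 → 158
B = 64 + 0.8 × (124 − 64) = 64 + 0.8 × 60 = 112 → 112

(41, 158, 112)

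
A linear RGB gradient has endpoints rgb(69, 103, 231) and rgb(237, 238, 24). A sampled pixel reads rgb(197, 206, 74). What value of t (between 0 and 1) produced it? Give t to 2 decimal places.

Invert the lerp on the B channel (largest span, 207): t = (74 − 231) / (24 − 231) = -157/-207 = 0.75845.
Check on R: (197 − 69)/(237 − 69) = 0.7619 ✓

0.76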